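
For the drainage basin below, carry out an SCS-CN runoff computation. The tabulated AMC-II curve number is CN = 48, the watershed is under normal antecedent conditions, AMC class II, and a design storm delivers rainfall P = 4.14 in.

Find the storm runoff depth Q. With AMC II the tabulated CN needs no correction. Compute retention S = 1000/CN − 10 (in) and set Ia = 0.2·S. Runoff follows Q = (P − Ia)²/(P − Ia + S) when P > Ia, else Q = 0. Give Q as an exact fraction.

CN(II) = 48; AMC II needs no correction.
Max retention: S = 1000/48 − 10 = 65/6 in (≈ 10.833 in)
Ia = 0.2·(65/6) = 13/6 in ≈ 2.167 in
Since P=4.140 > Ia=2.167: effective rainfall P−Ia = 148/75 in
Q: (148/75)² ÷ (1921/150) = 43808/144075 in (≈ 0.304 in)

Q = 43808/144075 in ≈ 0.304 in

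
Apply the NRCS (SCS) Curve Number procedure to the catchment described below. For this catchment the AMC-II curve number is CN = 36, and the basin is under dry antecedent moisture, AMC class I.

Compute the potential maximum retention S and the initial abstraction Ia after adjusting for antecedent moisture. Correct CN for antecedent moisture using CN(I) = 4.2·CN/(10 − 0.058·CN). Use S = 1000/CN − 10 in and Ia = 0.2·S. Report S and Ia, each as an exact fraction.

CN(I) from CN(II)=36: (4.2·36)/(10 − 0.058·36) = 18900/989 ≈ 19.110
Retention S: 1000/CN − 10 with CN=19.110 → S = 8000/189 ≈ 42.328 in
Ia = 0.2S: 0.2·42.328 = 8.466 in (exactly 1600/189)

S = 8000/189 in ≈ 42.328 in; Ia = 1600/189 in ≈ 8.466 in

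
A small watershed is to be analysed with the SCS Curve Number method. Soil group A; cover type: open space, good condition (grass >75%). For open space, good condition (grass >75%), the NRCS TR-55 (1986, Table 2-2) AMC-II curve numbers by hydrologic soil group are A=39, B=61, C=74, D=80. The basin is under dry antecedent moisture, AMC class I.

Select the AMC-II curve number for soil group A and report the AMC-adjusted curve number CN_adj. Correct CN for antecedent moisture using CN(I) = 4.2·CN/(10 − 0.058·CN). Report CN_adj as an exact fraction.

NRCS table: open space, good condition (grass >75%), soil group A → CN(II) = 39
CN(I) from CN(II)=39: (4.2·39)/(10 − 0.058·39) = 81900/3869 ≈ 21.168

CN_adj = 81900/3869 ≈ 21.168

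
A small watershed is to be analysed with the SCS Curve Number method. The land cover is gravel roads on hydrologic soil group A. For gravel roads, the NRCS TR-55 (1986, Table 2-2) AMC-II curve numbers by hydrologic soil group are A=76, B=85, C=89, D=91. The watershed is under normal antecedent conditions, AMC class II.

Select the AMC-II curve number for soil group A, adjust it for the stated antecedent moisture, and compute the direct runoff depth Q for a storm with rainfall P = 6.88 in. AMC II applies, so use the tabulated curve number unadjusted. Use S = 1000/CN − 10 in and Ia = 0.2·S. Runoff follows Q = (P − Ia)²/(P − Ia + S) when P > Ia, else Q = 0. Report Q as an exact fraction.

Q = 2202256/530575 in ≈ 4.151 in

NRCS table: gravel roads, soil group A → CN(II) = 76
CN(II) = 76; AMC II needs no correction.
S = 1000/76 − 10 = 60/19 in ≈ 3.158 in
Ia = 0.2S: 0.2·3.158 = 0.632 in (exactly 12/19)
Since P=6.880 > Ia=0.632: effective rainfall P−Ia = 2968/475 in
Q: (2968/475)² ÷ (4468/475) = 2202256/530575 in (≈ 4.151 in)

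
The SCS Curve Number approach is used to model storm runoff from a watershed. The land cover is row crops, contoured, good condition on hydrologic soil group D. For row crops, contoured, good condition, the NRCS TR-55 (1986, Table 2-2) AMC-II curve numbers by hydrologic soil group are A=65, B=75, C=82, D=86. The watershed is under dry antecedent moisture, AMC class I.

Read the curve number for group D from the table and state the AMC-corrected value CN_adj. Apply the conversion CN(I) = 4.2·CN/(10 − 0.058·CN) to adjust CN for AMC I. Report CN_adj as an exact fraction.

CN_adj = 12900/179 ≈ 72.067

NRCS table: row crops, contoured, good condition, soil group D → CN(II) = 86
Dry (AMC I): CN(I) = 4.2·86/(10 − 0.058·86) = (1806/5)/(1253/250) = 12900/179 ≈ 72.067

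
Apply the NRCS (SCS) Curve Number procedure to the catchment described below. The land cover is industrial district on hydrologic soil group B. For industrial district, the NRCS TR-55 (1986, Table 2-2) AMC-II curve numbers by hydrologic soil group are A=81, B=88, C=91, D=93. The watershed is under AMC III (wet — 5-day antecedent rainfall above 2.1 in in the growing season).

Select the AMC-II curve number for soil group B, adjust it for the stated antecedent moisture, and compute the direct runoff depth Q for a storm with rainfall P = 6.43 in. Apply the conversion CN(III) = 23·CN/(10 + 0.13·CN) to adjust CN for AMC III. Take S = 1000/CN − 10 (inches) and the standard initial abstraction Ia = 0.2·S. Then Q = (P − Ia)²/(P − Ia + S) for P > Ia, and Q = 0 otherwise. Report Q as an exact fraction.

Q = 25497383041/4419378700 in ≈ 5.769 in

NRCS table: industrial district, soil group B → CN(II) = 88
CN(III) from CN(II)=88: (23·88)/(10 + 0.13·88) = 6325/67 ≈ 94.403
Max retention: S = 1000/(6325/67) − 10 = 150/253 in (≈ 0.593 in)
Ia = 0.2·(150/253) = 30/253 in ≈ 0.119 in
Since P=6.430 > Ia=0.119: effective rainfall P−Ia = 159679/25300 in
Q = (159679/25300)²/((159679/25300) + 150/253) = (25497383041/640090000)/(174679/25300) = 25497383041/4419378700 in ≈ 5.769 in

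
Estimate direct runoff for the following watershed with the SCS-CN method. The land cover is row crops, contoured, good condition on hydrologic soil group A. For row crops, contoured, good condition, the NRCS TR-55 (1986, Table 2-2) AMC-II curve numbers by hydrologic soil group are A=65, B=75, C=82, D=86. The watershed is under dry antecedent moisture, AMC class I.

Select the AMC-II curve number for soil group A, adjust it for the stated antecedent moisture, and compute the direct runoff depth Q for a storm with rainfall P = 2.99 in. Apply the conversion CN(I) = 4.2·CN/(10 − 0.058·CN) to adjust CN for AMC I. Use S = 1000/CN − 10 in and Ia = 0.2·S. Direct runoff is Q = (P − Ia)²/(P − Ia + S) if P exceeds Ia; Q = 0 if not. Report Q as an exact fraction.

NRCS table: row crops, contoured, good condition, soil group A → CN(II) = 65
CN(I) from CN(II)=65: (4.2·65)/(10 − 0.058·65) = 3900/89 ≈ 43.820
S = 1000/(3900/89) − 10 = 500/39 in ≈ 12.821 in
Ia = 0.2S: 0.2·12.821 = 2.564 in (exactly 100/39)
P − Ia = 2.990 − 2.564 = 1661/3900 ≈ 0.426 in (> 0, runoff occurs)
Q = (1661/3900)²/((1661/3900) + 500/39) = (2758921/15210000)/(51661/3900) = 2758921/201477900 in ≈ 0.014 in

Q = 2758921/201477900 in ≈ 0.014 in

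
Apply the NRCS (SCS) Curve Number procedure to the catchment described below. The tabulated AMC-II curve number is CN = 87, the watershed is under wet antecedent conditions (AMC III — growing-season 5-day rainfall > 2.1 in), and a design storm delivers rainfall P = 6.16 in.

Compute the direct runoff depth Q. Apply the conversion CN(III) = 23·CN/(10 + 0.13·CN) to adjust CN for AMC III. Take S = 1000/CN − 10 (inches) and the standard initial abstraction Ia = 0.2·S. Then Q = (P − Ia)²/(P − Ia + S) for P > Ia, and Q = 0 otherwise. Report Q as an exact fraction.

Wet (AMC III): CN(III) = 23·87/(10 + 0.13·87) = 2001/(2131/100) = 200100/2131 ≈ 93.900
Max retention: S = 1000/(200100/2131) − 10 = 1300/2001 in (≈ 0.650 in)
Initial abstraction Ia = S/5 = (1300/2001)/5 = 260/2001 ≈ 0.130 in
Since P=6.160 > Ia=0.130: effective rainfall P−Ia = 301654/50025 in
Runoff Q = (P−Ia)²/(P−Ia+S) = (6.030)²/(6.030+0.650) = 45497567858/8358026925 ≈ 5.444 in

Q = 45497567858/8358026925 in ≈ 5.444 in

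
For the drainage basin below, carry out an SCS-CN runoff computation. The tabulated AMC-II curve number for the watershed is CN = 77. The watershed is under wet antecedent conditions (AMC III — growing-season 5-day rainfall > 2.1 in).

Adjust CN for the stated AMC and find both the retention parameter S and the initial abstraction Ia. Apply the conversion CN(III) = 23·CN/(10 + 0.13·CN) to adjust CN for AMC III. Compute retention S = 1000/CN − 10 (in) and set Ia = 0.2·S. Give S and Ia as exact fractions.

Adjust CN=77 to AMC III: 23·77/(10 + 0.13·77) → 1771 ÷ (2001/100) = 7700/87 ≈ 88.506
Retention S: 1000/CN − 10 with CN=88.506 → S = 100/77 ≈ 1.299 in
Ia = 0.2·(100/77) = 20/77 in ≈ 0.260 in

S = 100/77 in ≈ 1.299 in; Ia = 20/77 in ≈ 0.260 in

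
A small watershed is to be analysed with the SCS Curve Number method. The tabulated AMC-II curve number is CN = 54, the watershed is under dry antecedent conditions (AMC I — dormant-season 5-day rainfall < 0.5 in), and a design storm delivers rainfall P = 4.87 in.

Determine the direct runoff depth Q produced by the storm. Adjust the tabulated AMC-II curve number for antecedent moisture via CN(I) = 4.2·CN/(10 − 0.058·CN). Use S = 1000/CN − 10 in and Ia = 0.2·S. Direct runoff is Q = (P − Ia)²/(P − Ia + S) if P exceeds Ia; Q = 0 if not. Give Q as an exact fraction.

Q = 2127884641/67820514300 in ≈ 0.031 in

Adjust CN=54 to AMC I: 4.2·54/(10 − 0.058·54) → (1134/5) ÷ (1717/250) = 56700/1717 ≈ 33.023
S = 1000/(56700/1717) − 10 = 11500/567 in ≈ 20.282 in
Ia = 0.2·(11500/567) = 2300/567 in ≈ 4.056 in
P − Ia = 4.870 − 4.056 = 46129/56700 ≈ 0.814 in (> 0, runoff occurs)
Runoff Q = (P−Ia)²/(P−Ia+S) = (0.814)²/(0.814+20.282) = 2127884641/67820514300 ≈ 0.031 in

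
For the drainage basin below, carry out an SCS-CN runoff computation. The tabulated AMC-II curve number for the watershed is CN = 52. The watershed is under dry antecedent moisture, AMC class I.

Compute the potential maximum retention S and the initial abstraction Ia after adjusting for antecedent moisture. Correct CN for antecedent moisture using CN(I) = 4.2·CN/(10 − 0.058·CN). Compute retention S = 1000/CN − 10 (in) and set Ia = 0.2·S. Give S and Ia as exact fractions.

S = 2000/91 in ≈ 21.978 in; Ia = 400/91 in ≈ 4.396 in

Adjust CN=52 to AMC I: 4.2·52/(10 − 0.058·52) → (1092/5) ÷ (873/125) = 9100/291 ≈ 31.271
Max retention: S = 1000/(9100/291) − 10 = 2000/91 in (≈ 21.978 in)
Initial abstraction Ia = S/5 = (2000/91)/5 = 400/91 ≈ 4.396 in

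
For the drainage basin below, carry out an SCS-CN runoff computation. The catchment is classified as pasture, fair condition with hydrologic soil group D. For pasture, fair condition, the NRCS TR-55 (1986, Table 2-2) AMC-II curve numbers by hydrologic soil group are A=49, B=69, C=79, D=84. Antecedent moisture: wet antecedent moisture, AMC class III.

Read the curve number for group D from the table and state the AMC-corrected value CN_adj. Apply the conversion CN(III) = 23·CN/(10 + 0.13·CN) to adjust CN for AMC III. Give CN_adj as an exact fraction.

NRCS table: pasture, fair condition, soil group D → CN(II) = 84
Adjust CN=84 to AMC III: 23·84/(10 + 0.13·84) → 1932 ÷ (523/25) = 48300/523 ≈ 92.352

CN_adj = 48300/523 ≈ 92.352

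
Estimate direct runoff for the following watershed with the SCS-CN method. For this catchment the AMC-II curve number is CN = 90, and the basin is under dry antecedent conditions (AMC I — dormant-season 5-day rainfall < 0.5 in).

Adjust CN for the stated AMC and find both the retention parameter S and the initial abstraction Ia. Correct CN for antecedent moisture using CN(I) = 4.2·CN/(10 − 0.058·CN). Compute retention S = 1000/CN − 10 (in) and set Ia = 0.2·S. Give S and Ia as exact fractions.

Dry (AMC I): CN(I) = 4.2·90/(10 − 0.058·90) = 378/(239/50) = 18900/239 ≈ 79.079
Max retention: S = 1000/(18900/239) − 10 = 500/189 in (≈ 2.646 in)
Ia = 0.2·(500/189) = 100/189 in ≈ 0.529 in

S = 500/189 in ≈ 2.646 in; Ia = 100/189 in ≈ 0.529 in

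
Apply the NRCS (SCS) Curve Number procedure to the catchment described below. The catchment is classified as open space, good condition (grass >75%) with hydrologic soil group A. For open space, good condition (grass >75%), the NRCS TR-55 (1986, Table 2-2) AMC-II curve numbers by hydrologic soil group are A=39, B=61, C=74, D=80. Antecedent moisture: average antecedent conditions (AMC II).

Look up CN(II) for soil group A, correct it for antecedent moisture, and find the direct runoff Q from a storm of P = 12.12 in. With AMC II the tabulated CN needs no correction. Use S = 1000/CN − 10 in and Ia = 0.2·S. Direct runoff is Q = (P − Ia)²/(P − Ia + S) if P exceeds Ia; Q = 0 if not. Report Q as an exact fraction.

NRCS table: open space, good condition (grass >75%), soil group A → CN(II) = 39
CN(II) = 39; AMC II needs no correction.
S = 1000/39 − 10 = 610/39 in ≈ 15.641 in
Ia = 0.2·(610/39) = 122/39 in ≈ 3.128 in
Excess rainfall: 12.120 − 3.128 = 8.992 in; P > Ia so Q > 0
Runoff Q = (P−Ia)²/(P−Ia+S) = (8.992)²/(8.992+15.641) = 76860289/23416575 ≈ 3.282 in

Q = 76860289/23416575 in ≈ 3.282 in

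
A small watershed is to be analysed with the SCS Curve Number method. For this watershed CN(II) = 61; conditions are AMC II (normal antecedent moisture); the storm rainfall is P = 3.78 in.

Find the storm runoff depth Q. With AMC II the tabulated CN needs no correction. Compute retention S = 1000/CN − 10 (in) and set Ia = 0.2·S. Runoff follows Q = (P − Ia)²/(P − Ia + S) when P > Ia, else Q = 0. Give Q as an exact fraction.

CN(II) = 61; AMC II needs no correction.
Retention S: 1000/CN − 10 with CN=61.000 → S = 390/61 ≈ 6.393 in
Initial abstraction Ia = S/5 = (390/61)/5 = 78/61 ≈ 1.279 in
P − Ia = 3.780 − 1.279 = 7629/3050 ≈ 2.501 in (> 0, runoff occurs)
Runoff Q = (P−Ia)²/(P−Ia+S) = (2.501)²/(2.501+6.393) = 19400547/27581150 ≈ 0.703 in

Q = 19400547/27581150 in ≈ 0.703 in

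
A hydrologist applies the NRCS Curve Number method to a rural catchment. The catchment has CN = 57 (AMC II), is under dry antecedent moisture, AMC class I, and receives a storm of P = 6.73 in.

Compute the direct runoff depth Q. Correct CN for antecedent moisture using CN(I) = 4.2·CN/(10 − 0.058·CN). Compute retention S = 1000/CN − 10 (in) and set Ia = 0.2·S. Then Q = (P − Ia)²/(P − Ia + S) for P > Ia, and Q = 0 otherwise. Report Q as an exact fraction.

Q = 141061087561/302312045700 in ≈ 0.467 in

Dry (AMC I): CN(I) = 4.2·57/(10 − 0.058·57) = (1197/5)/(3347/500) = 119700/3347 ≈ 35.763
S = 1000/(119700/3347) − 10 = 21500/1197 in ≈ 17.962 in
Ia = 0.2·(21500/1197) = 4300/1197 in ≈ 3.592 in
Since P=6.730 > Ia=3.592: effective rainfall P−Ia = 375581/119700 in
Runoff Q = (P−Ia)²/(P−Ia+S) = (3.138)²/(3.138+17.962) = 141061087561/302312045700 ≈ 0.467 in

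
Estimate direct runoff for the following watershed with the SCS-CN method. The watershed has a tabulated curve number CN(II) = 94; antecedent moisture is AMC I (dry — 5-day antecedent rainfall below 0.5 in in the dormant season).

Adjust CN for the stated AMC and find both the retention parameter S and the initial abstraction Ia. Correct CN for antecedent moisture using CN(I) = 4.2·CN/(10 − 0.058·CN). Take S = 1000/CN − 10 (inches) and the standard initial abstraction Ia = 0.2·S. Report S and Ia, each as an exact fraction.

Dry (AMC I): CN(I) = 4.2·94/(10 − 0.058·94) = (1974/5)/(1137/250) = 32900/379 ≈ 86.807
Retention S: 1000/CN − 10 with CN=86.807 → S = 500/329 ≈ 1.520 in
Ia = 0.2S: 0.2·1.520 = 0.304 in (exactly 100/329)

S = 500/329 in ≈ 1.520 in; Ia = 100/329 in ≈ 0.304 in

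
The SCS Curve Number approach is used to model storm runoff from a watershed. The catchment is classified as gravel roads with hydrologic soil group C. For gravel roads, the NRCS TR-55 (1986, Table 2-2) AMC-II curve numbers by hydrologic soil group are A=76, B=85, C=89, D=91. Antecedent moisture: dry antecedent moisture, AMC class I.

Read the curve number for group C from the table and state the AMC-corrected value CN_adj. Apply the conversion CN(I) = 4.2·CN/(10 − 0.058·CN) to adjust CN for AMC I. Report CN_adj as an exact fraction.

NRCS table: gravel roads, soil group C → CN(II) = 89
Adjust CN=89 to AMC I: 4.2·89/(10 − 0.058·89) → (1869/5) ÷ (2419/500) = 186900/2419 ≈ 77.263

CN_adj = 186900/2419 ≈ 77.263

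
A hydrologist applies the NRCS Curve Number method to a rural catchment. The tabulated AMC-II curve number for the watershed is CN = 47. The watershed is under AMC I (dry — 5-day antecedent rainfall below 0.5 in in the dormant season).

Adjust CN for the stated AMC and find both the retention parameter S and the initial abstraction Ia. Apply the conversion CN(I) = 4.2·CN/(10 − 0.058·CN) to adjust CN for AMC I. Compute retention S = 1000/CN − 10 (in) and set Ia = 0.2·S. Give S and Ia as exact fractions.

S = 26500/987 in ≈ 26.849 in; Ia = 5300/987 in ≈ 5.370 in

CN(I) from CN(II)=47: (4.2·47)/(10 − 0.058·47) = 98700/3637 ≈ 27.138
Retention S: 1000/CN − 10 with CN=27.138 → S = 26500/987 ≈ 26.849 in
Initial abstraction Ia = S/5 = (26500/987)/5 = 5300/987 ≈ 5.370 in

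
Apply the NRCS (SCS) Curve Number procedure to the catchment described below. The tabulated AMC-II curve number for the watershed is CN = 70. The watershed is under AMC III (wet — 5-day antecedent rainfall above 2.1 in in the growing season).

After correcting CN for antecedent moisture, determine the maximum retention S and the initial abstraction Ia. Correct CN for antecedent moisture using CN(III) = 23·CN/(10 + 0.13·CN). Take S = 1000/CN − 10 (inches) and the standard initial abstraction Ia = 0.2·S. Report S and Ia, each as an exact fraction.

Wet (AMC III): CN(III) = 23·70/(10 + 0.13·70) = 1610/(191/10) = 16100/191 ≈ 84.293
Max retention: S = 1000/(16100/191) − 10 = 300/161 in (≈ 1.863 in)
Initial abstraction Ia = S/5 = (300/161)/5 = 60/161 ≈ 0.373 in

S = 300/161 in ≈ 1.863 in; Ia = 60/161 in ≈ 0.373 in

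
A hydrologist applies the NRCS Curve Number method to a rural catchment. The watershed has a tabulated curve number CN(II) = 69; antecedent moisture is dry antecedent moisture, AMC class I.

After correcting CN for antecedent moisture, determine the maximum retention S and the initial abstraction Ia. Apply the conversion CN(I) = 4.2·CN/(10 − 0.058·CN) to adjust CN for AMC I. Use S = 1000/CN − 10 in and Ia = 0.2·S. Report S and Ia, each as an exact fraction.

S = 15500/1449 in ≈ 10.697 in; Ia = 3100/1449 in ≈ 2.139 in

CN(I) from CN(II)=69: (4.2·69)/(10 − 0.058·69) = 144900/2999 ≈ 48.316
Max retention: S = 1000/(144900/2999) − 10 = 15500/1449 in (≈ 10.697 in)
Initial abstraction Ia = S/5 = (15500/1449)/5 = 3100/1449 ≈ 2.139 in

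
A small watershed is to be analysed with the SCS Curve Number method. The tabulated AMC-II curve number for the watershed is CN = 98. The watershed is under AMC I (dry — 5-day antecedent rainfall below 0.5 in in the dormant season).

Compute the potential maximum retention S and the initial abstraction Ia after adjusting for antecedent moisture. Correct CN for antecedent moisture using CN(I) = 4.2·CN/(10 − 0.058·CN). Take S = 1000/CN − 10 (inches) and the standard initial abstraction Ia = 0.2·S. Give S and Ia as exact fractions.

CN(I) from CN(II)=98: (4.2·98)/(10 − 0.058·98) = 102900/1079 ≈ 95.366
Retention S: 1000/CN − 10 with CN=95.366 → S = 500/1029 ≈ 0.486 in
Initial abstraction Ia = S/5 = (500/1029)/5 = 100/1029 ≈ 0.097 in

S = 500/1029 in ≈ 0.486 in; Ia = 100/1029 in ≈ 0.097 in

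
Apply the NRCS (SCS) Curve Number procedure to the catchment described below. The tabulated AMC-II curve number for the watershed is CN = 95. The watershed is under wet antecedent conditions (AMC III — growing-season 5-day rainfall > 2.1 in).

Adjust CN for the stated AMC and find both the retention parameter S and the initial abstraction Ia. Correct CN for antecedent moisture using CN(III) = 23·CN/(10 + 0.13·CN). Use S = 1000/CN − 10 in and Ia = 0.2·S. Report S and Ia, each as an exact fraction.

S = 100/437 in ≈ 0.229 in; Ia = 20/437 in ≈ 0.046 in

CN(III) from CN(II)=95: (23·95)/(10 + 0.13·95) = 43700/447 ≈ 97.763
Max retention: S = 1000/(43700/447) − 10 = 100/437 in (≈ 0.229 in)
Initial abstraction Ia = S/5 = (100/437)/5 = 20/437 ≈ 0.046 in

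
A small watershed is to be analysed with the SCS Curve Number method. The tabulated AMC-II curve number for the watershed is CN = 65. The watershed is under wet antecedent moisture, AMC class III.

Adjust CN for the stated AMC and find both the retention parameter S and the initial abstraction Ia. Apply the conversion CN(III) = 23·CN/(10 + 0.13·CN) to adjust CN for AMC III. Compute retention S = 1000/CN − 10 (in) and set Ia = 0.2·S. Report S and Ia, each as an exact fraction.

S = 700/299 in ≈ 2.341 in; Ia = 140/299 in ≈ 0.468 in

CN(III) from CN(II)=65: (23·65)/(10 + 0.13·65) = 29900/369 ≈ 81.030
Max retention: S = 1000/(29900/369) − 10 = 700/299 in (≈ 2.341 in)
Ia = 0.2S: 0.2·2.341 = 0.468 in (exactly 140/299)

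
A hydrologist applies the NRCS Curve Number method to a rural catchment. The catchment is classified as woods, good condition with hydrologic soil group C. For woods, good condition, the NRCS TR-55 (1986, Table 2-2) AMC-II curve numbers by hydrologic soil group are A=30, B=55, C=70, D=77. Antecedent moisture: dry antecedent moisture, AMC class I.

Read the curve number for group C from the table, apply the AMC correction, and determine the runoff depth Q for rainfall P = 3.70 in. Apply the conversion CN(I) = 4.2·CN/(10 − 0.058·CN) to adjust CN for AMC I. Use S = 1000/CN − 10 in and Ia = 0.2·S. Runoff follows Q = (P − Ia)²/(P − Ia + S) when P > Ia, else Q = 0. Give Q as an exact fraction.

Q = 660969/2848370 in ≈ 0.232 in

NRCS table: woods, good condition, soil group C → CN(II) = 70
Adjust CN=70 to AMC I: 4.2·70/(10 − 0.058·70) → 294 ÷ (297/50) = 4900/99 ≈ 49.495
Max retention: S = 1000/(4900/99) − 10 = 500/49 in (≈ 10.204 in)
Initial abstraction Ia = S/5 = (500/49)/5 = 100/49 ≈ 2.041 in
P − Ia = 3.700 − 2.041 = 813/490 ≈ 1.659 in (> 0, runoff occurs)
Runoff Q = (P−Ia)²/(P−Ia+S) = (1.659)²/(1.659+10.204) = 660969/2848370 ≈ 0.232 in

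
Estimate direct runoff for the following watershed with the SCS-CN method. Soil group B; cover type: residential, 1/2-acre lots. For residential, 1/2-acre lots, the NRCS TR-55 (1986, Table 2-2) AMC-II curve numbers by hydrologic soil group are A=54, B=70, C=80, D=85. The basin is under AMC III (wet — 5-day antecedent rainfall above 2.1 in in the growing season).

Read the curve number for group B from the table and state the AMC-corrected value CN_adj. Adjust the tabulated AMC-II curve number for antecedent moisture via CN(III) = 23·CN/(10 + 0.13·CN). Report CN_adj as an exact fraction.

NRCS table: residential, 1/2-acre lots, soil group B → CN(II) = 70
Adjust CN=70 to AMC III: 23·70/(10 + 0.13·70) → 1610 ÷ (191/10) = 16100/191 ≈ 84.293

CN_adj = 16100/191 ≈ 84.293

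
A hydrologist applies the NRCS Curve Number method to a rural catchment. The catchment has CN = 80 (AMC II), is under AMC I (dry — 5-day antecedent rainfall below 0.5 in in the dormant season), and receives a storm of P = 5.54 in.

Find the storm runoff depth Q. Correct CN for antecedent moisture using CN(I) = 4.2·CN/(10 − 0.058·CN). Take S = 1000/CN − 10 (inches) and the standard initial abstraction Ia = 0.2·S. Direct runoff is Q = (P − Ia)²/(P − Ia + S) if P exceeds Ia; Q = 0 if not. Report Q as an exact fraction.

Dry (AMC I): CN(I) = 4.2·80/(10 − 0.058·80) = 336/(134/25) = 4200/67 ≈ 62.687
Retention S: 1000/CN − 10 with CN=62.687 → S = 125/21 ≈ 5.952 in
Ia = 0.2·(125/21) = 25/21 in ≈ 1.190 in
P − Ia = 5.540 − 1.190 = 4567/1050 ≈ 4.350 in (> 0, runoff occurs)
Runoff Q = (P−Ia)²/(P−Ia+S) = (4.350)²/(4.350+5.952) = 20857489/11357850 ≈ 1.836 in

Q = 20857489/11357850 in ≈ 1.836 in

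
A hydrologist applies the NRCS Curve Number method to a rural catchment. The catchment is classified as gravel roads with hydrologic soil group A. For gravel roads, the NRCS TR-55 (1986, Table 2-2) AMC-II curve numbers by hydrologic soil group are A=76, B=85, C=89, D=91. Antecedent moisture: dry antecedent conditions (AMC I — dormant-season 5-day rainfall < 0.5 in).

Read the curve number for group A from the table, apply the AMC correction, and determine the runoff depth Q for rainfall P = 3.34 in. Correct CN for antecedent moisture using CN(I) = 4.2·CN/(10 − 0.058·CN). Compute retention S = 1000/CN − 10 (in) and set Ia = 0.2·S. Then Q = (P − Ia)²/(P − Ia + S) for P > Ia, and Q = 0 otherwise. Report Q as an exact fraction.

NRCS table: gravel roads, soil group A → CN(II) = 76
Adjust CN=76 to AMC I: 4.2·76/(10 − 0.058·76) → (1596/5) ÷ (699/125) = 13300/233 ≈ 57.082
Retention S: 1000/CN − 10 with CN=57.082 → S = 1000/133 ≈ 7.519 in
Ia = 0.2·(1000/133) = 200/133 in ≈ 1.504 in
Excess rainfall: 3.340 − 1.504 = 1.836 in; P > Ia so Q > 0
Q = (12211/6650)²/((12211/6650) + 1000/133) = (149108521/44222500)/(62211/6650) = 149108521/413703150 in ≈ 0.360 in

Q = 149108521/413703150 in ≈ 0.360 in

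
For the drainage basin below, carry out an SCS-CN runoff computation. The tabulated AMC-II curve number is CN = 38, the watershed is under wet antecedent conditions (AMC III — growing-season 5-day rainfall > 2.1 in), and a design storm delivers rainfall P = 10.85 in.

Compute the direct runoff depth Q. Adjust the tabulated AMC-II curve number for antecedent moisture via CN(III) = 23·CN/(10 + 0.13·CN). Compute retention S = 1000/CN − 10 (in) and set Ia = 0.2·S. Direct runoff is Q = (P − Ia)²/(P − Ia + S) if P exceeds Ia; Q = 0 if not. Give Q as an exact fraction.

Q = 219178711/40719660 in ≈ 5.383 in

Wet (AMC III): CN(III) = 23·38/(10 + 0.13·38) = 874/(747/50) = 43700/747 ≈ 58.501
Max retention: S = 1000/(43700/747) − 10 = 3100/437 in (≈ 7.094 in)
Ia = 0.2S: 0.2·7.094 = 1.419 in (exactly 620/437)
Since P=10.850 > Ia=1.419: effective rainfall P−Ia = 82429/8740 in
Runoff Q = (P−Ia)²/(P−Ia+S) = (9.431)²/(9.431+7.094) = 219178711/40719660 ≈ 5.383 in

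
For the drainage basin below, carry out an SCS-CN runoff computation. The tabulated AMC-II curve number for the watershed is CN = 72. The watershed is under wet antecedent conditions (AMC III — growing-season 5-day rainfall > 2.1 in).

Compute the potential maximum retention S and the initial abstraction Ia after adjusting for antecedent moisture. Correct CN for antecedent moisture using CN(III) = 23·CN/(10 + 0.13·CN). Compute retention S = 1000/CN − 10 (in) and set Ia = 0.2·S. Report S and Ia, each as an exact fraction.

CN(III) from CN(II)=72: (23·72)/(10 + 0.13·72) = 10350/121 ≈ 85.537
S = 1000/(10350/121) − 10 = 350/207 in ≈ 1.691 in
Initial abstraction Ia = S/5 = (350/207)/5 = 70/207 ≈ 0.338 in

S = 350/207 in ≈ 1.691 in; Ia = 70/207 in ≈ 0.338 in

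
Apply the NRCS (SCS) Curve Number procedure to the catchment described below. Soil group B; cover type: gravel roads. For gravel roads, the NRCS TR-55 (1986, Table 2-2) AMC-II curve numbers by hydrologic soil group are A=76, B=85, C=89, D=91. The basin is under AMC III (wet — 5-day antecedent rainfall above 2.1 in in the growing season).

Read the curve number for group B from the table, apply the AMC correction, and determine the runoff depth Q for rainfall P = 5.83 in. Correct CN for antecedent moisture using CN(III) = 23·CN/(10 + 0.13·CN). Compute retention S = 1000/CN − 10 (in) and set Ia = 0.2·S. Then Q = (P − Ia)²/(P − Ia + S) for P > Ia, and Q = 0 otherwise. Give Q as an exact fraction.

Q = 49263134209/9851362300 in ≈ 5.001 in

NRCS table: gravel roads, soil group B → CN(II) = 85
CN(III) from CN(II)=85: (23·85)/(10 + 0.13·85) = 39100/421 ≈ 92.874
S = 1000/(39100/421) − 10 = 300/391 in ≈ 0.767 in
Ia = 0.2S: 0.2·0.767 = 0.153 in (exactly 60/391)
P − Ia = 5.830 − 0.153 = 221953/39100 ≈ 5.677 in (> 0, runoff occurs)
Q: (221953/39100)² ÷ (251953/39100) = 49263134209/9851362300 in (≈ 5.001 in)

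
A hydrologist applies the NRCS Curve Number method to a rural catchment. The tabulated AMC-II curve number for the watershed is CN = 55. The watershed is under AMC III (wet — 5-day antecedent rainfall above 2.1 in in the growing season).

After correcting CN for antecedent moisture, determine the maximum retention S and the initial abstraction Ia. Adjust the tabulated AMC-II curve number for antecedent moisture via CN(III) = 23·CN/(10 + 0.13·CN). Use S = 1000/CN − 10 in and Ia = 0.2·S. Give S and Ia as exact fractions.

CN(III) from CN(II)=55: (23·55)/(10 + 0.13·55) = 25300/343 ≈ 73.761
Retention S: 1000/CN − 10 with CN=73.761 → S = 900/253 ≈ 3.557 in
Ia = 0.2·(900/253) = 180/253 in ≈ 0.711 in

S = 900/253 in ≈ 3.557 in; Ia = 180/253 in ≈ 0.711 in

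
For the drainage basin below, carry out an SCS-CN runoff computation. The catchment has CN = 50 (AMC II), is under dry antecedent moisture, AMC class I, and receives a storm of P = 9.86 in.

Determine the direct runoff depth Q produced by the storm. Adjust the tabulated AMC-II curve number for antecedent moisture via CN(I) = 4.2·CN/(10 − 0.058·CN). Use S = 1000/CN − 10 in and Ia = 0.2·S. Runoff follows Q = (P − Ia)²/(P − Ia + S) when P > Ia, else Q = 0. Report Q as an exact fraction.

Adjust CN=50 to AMC I: 4.2·50/(10 − 0.058·50) → 210 ÷ (71/10) = 2100/71 ≈ 29.577
Retention S: 1000/CN − 10 with CN=29.577 → S = 500/21 ≈ 23.810 in
Ia = 0.2S: 0.2·23.810 = 4.762 in (exactly 100/21)
Since P=9.860 > Ia=4.762: effective rainfall P−Ia = 5353/1050 in
Q = (5353/1050)²/((5353/1050) + 500/21) = (28654609/1102500)/(30353/1050) = 28654609/31870650 in ≈ 0.899 in

Q = 28654609/31870650 in ≈ 0.899 in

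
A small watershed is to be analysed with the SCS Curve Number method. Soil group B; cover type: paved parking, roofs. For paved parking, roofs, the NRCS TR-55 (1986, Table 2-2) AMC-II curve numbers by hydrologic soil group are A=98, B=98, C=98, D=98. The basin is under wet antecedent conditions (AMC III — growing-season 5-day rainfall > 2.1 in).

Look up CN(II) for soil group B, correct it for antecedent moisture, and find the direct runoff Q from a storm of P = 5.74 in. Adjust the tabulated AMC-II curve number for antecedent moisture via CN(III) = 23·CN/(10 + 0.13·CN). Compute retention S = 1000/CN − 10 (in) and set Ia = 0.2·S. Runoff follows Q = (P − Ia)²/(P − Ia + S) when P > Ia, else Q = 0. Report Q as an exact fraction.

NRCS table: paved parking, roofs, soil group B → CN(II) = 98
CN(III) from CN(II)=98: (23·98)/(10 + 0.13·98) = 112700/1137 ≈ 99.120
Retention S: 1000/CN − 10 with CN=99.120 → S = 100/1127 ≈ 0.089 in
Initial abstraction Ia = S/5 = (100/1127)/5 = 20/1127 ≈ 0.018 in
Since P=5.740 > Ia=0.018: effective rainfall P−Ia = 322449/56350 in
Q = (322449/56350)²/((322449/56350) + 100/1127) = (103973357601/3175322500)/(327449/56350) = 103973357601/18451751150 in ≈ 5.635 in

Q = 103973357601/18451751150 in ≈ 5.635 in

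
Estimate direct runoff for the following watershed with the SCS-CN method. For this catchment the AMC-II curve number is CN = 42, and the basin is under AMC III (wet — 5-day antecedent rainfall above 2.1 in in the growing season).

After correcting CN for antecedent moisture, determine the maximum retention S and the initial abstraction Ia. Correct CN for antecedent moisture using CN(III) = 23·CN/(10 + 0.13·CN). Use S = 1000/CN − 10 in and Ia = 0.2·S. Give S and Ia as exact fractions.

S = 2900/483 in ≈ 6.004 in; Ia = 580/483 in ≈ 1.201 in

Wet (AMC III): CN(III) = 23·42/(10 + 0.13·42) = 966/(773/50) = 48300/773 ≈ 62.484
S = 1000/(48300/773) − 10 = 2900/483 in ≈ 6.004 in
Ia = 0.2·(2900/483) = 580/483 in ≈ 1.201 in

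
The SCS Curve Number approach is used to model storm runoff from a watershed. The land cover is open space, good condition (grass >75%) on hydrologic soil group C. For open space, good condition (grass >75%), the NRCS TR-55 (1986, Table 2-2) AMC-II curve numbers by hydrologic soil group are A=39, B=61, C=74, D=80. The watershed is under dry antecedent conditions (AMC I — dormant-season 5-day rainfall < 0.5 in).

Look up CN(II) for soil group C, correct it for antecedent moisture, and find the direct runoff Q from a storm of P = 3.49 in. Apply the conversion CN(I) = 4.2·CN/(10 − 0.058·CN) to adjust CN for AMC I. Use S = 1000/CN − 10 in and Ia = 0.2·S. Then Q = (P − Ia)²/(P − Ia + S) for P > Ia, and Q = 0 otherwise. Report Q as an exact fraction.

Q = 19929815929/61474142100 in ≈ 0.324 in

NRCS table: open space, good condition (grass >75%), soil group C → CN(II) = 74
Dry (AMC I): CN(I) = 4.2·74/(10 − 0.058·74) = (1554/5)/(1427/250) = 77700/1427 ≈ 54.450
Max retention: S = 1000/(77700/1427) − 10 = 6500/777 in (≈ 8.366 in)
Ia = 0.2S: 0.2·8.366 = 1.673 in (exactly 1300/777)
Since P=3.490 > Ia=1.673: effective rainfall P−Ia = 141173/77700 in
Q = (141173/77700)²/((141173/77700) + 6500/777) = (19929815929/6037290000)/(791173/77700) = 19929815929/61474142100 in ≈ 0.324 in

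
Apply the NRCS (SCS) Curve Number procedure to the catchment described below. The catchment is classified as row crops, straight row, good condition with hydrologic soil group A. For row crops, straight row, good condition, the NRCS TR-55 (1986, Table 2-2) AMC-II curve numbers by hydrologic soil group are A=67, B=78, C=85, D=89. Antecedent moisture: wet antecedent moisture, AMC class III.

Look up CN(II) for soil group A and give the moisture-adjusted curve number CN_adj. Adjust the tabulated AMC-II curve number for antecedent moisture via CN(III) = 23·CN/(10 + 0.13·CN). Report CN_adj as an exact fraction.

CN_adj = 154100/1871 ≈ 82.362

NRCS table: row crops, straight row, good condition, soil group A → CN(II) = 67
Wet (AMC III): CN(III) = 23·67/(10 + 0.13·67) = 1541/(1871/100) = 154100/1871 ≈ 82.362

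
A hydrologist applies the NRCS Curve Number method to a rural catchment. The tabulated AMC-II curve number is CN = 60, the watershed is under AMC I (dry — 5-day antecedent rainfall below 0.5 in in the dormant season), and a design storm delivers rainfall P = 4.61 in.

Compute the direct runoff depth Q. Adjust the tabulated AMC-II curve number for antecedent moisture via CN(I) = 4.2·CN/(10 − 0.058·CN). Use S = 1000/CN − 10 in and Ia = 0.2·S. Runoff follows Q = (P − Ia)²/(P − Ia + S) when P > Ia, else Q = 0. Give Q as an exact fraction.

Q = 81775849/686970900 in ≈ 0.119 in

CN(I) from CN(II)=60: (4.2·60)/(10 − 0.058·60) = 6300/163 ≈ 38.650
S = 1000/(6300/163) − 10 = 1000/63 in ≈ 15.873 in
Initial abstraction Ia = S/5 = (1000/63)/5 = 200/63 ≈ 3.175 in
P − Ia = 4.610 − 3.175 = 9043/6300 ≈ 1.435 in (> 0, runoff occurs)
Runoff Q = (P−Ia)²/(P−Ia+S) = (1.435)²/(1.435+15.873) = 81775849/686970900 ≈ 0.119 in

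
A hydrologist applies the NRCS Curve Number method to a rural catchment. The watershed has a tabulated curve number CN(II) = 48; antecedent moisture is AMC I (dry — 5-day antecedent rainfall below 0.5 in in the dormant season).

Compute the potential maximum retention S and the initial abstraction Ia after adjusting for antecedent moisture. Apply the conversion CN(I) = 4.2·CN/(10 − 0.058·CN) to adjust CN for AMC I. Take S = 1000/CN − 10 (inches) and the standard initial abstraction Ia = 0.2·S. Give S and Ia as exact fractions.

CN(I) from CN(II)=48: (4.2·48)/(10 − 0.058·48) = 12600/451 ≈ 27.938
Max retention: S = 1000/(12600/451) − 10 = 1625/63 in (≈ 25.794 in)
Initial abstraction Ia = S/5 = (1625/63)/5 = 325/63 ≈ 5.159 in

S = 1625/63 in ≈ 25.794 in; Ia = 325/63 in ≈ 5.159 in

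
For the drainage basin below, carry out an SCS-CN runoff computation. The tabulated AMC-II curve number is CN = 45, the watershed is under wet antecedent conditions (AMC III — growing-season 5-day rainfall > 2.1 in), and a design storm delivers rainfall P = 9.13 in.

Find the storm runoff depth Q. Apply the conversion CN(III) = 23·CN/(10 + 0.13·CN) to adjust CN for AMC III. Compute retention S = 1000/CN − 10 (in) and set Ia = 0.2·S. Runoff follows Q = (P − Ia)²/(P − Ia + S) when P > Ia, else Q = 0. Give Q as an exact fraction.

Q = 2535090371/521246700 in ≈ 4.864 in

CN(III) from CN(II)=45: (23·45)/(10 + 0.13·45) = 20700/317 ≈ 65.300
S = 1000/(20700/317) − 10 = 1100/207 in ≈ 5.314 in
Ia = 0.2·(1100/207) = 220/207 in ≈ 1.063 in
Since P=9.130 > Ia=1.063: effective rainfall P−Ia = 166991/20700 in
Runoff Q = (P−Ia)²/(P−Ia+S) = (8.067)²/(8.067+5.314) = 2535090371/521246700 ≈ 4.864 in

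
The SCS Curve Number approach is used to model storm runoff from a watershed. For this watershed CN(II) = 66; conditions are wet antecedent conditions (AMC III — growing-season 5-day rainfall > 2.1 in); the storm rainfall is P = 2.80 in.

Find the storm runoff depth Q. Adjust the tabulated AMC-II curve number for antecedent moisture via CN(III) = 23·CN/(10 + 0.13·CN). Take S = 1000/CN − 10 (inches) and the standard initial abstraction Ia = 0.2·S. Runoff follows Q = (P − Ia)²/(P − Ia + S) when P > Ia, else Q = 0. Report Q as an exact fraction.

Adjust CN=66 to AMC III: 23·66/(10 + 0.13·66) → 1518 ÷ (929/50) = 75900/929 ≈ 81.701
Retention S: 1000/CN − 10 with CN=81.701 → S = 1700/759 ≈ 2.240 in
Ia = 0.2·(1700/759) = 340/759 in ≈ 0.448 in
P − Ia = 2.800 − 0.448 = 8926/3795 ≈ 2.352 in (> 0, runoff occurs)
Q = (8926/3795)²/((8926/3795) + 1700/759) = (79673476/14402025)/(17426/3795) = 39836738/33065835 in ≈ 1.205 in

Q = 39836738/33065835 in ≈ 1.205 in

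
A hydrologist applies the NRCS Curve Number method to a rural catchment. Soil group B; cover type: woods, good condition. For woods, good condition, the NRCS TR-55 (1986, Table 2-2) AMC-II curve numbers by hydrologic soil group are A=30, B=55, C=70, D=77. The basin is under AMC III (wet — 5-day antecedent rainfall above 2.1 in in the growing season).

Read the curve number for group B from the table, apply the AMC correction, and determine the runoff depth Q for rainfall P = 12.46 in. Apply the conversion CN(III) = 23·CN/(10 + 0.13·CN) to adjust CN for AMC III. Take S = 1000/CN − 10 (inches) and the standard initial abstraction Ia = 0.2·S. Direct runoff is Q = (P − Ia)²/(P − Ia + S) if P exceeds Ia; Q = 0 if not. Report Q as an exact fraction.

NRCS table: woods, good condition, soil group B → CN(II) = 55
Wet (AMC III): CN(III) = 23·55/(10 + 0.13·55) = 1265/(343/20) = 25300/343 ≈ 73.761
Retention S: 1000/CN − 10 with CN=73.761 → S = 900/253 ≈ 3.557 in
Ia = 0.2·(900/253) = 180/253 in ≈ 0.711 in
Excess rainfall: 12.460 − 0.711 = 11.749 in; P > Ia so Q > 0
Q = (148619/12650)²/((148619/12650) + 900/253) = (22087607161/160022500)/(193619/12650) = 22087607161/2449280350 in ≈ 9.018 in

Q = 22087607161/2449280350 in ≈ 9.018 in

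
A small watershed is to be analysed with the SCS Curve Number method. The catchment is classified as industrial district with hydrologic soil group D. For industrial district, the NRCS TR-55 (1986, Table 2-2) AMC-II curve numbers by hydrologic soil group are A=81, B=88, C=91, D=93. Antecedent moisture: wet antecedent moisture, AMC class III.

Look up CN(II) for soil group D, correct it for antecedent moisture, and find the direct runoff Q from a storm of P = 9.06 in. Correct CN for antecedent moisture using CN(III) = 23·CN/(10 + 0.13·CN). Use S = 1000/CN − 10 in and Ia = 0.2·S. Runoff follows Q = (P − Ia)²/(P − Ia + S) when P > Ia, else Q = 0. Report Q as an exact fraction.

NRCS table: industrial district, soil group D → CN(II) = 93
CN(III) from CN(II)=93: (23·93)/(10 + 0.13·93) = 213900/2209 ≈ 96.831
Retention S: 1000/CN − 10 with CN=96.831 → S = 700/2139 ≈ 0.327 in
Ia = 0.2·(700/2139) = 140/2139 in ≈ 0.065 in
P − Ia = 9.060 − 0.065 = 961967/106950 ≈ 8.995 in (> 0, runoff occurs)
Q = (961967/106950)²/((961967/106950) + 700/2139) = (925380509089/11438302500)/(996967/106950) = 925380509089/106625620650 in ≈ 8.679 in

Q = 925380509089/106625620650 in ≈ 8.679 in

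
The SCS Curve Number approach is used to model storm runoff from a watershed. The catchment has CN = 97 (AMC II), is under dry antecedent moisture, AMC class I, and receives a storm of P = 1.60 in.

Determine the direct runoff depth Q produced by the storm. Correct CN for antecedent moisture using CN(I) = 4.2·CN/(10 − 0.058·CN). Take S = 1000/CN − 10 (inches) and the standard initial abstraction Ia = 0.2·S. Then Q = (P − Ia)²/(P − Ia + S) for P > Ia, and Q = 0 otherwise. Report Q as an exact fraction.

Q = 3040578/3153955 in ≈ 0.964 in

Adjust CN=97 to AMC I: 4.2·97/(10 − 0.058·97) → (2037/5) ÷ (2187/500) = 67900/729 ≈ 93.141
Max retention: S = 1000/(67900/729) − 10 = 500/679 in (≈ 0.736 in)
Ia = 0.2S: 0.2·0.736 = 0.147 in (exactly 100/679)
Excess rainfall: 1.600 − 0.147 = 1.453 in; P > Ia so Q > 0
Runoff Q = (P−Ia)²/(P−Ia+S) = (1.453)²/(1.453+0.736) = 3040578/3153955 ≈ 0.964 in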